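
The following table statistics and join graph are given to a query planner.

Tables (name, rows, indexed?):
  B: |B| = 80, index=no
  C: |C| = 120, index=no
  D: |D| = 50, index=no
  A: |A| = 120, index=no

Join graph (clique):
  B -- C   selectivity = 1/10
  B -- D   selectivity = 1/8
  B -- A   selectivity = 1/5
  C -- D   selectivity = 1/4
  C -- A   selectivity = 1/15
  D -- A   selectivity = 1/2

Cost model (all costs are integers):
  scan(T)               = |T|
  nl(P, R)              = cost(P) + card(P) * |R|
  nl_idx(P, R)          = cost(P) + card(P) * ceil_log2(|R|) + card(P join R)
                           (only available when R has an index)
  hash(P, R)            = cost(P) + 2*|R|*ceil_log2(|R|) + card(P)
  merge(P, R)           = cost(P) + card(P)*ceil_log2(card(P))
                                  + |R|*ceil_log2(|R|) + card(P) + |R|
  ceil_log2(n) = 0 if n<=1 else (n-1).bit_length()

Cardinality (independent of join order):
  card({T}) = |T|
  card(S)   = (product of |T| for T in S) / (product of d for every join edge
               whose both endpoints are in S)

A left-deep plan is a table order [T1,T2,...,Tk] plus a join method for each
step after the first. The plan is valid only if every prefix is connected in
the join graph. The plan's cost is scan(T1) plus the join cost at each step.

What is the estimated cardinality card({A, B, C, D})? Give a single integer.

1200

Tables in S: A(120), B(80), C(120), D(50)
Edges inside S: B-C(d=10), B-D(d=8), B-A(d=5), C-D(d=4), C-A(d=15), D-A(d=2)
numerator = 120 * 80 * 120 * 50 = 57600000
denominator = 10 * 8 * 5 * 4 * 15 * 2 = 48000
card(S) = 57600000 / 48000 = 1200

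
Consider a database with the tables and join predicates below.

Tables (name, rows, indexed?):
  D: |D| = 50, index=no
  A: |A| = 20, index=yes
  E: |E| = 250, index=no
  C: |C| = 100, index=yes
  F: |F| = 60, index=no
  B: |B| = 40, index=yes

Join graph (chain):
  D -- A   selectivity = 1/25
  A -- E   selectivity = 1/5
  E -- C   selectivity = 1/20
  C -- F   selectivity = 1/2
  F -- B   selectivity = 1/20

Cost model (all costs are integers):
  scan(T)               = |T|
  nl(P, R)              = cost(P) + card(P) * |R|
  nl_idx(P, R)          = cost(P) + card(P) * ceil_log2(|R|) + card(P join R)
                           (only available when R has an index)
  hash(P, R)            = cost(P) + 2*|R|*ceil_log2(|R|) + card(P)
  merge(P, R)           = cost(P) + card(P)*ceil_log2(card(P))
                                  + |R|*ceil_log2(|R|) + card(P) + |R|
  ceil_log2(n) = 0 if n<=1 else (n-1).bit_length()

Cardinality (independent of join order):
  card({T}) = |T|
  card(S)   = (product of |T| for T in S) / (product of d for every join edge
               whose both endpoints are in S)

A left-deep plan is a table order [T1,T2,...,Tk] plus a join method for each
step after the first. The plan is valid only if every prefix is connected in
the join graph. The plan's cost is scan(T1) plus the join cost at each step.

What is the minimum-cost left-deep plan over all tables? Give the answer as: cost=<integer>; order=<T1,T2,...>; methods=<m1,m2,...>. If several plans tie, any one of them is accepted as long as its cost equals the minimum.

cost=316900; order=E,A,D,C,F,B; methods=hash,hash,hash,hash,hash

Selinger DP (subsets sized 1..n):
  {D}: scan cost=50, card=50
  {A}: scan cost=20, card=20
  {E}: scan cost=250, card=250
  {C}: scan cost=100, card=100
  {F}: scan cost=60, card=60
  {B}: scan cost=40, card=40
  {AD}: card=40; try (A,hash)→300, (A,nl_idx)→340, (D,merge)→490, (A,merge)→520, (D,hash)→640, (D,nl)→1020 …(+1); best=300 via (A,hash)
  {AE}: card=1000; try (A,hash)→700, (E,merge)→2390, (A,nl_idx)→2500, (A,merge)→2620, (E,hash)→4040, (E,nl)→5020 …(+1); best=700 via (A,hash)
  {CE}: card=1250; try (C,hash)→1900, (E,merge)→3150, (C,nl_idx)→3250, (C,merge)→3300, (E,hash)→4200, (E,nl)→25100 …(+1); best=1900 via (C,hash)
  {CF}: card=3000; try (F,hash)→920, (C,merge)→1280, (F,merge)→1320, (C,hash)→1520, (C,nl_idx)→3480, (C,nl)→6060 …(+1); best=920 via (F,hash)
  {BF}: card=120; try (B,nl_idx)→540, (B,hash)→600, (F,merge)→740, (B,merge)→760, (F,hash)→800, (F,nl)→2440 …(+1); best=540 via (B,nl_idx)
  {ADE}: card=2000; try (D,hash)→2300, (E,merge)→2830, (E,hash)→4340, (E,nl)→10300, (D,merge)→12050, (D,nl)→50700; best=2300 via (D,hash)
  {ACE}: card=5000; try (C,hash)→3100, (A,hash)→3350, (C,merge)→12500, (C,nl_idx)→12700, (A,nl_idx)→13150, (A,merge)→17020 …(+2); best=3100 via (C,hash)
  {CEF}: card=37500; try (F,hash)→3870, (E,hash)→7920, (F,merge)→17320, (E,merge)→42170, (F,nl)→76900, (E,nl)→750920; best=3870 via (F,hash)
  {BCF}: card=6000; try (C,hash)→2060, (C,merge)→2300, (B,hash)→4400, (C,nl_idx)→7380, (C,nl)→12540, (B,nl_idx)→24920 …(+2); best=2060 via (C,hash)
  {ACDE}: card=10000; try (C,hash)→5700, (D,hash)→8700, (C,nl_idx)→26300, (C,merge)→27100, (D,merge)→73450, (C,nl)→202300 …(+1); best=5700 via (C,hash)
  {ACEF}: card=150000; try (F,hash)→8820, (A,hash)→41570, (F,merge)→73520, (F,nl)→303100, (A,nl_idx)→341370, (A,merge)→641490 …(+1); best=8820 via (F,hash)
  {BCEF}: card=75000; try (E,hash)→12060, (B,hash)→41850, (E,merge)→88310, (B,nl_idx)→303870, (B,merge)→641650, (E,nl)→1502060 …(+1); best=12060 via (E,hash)
  {ACDEF}: card=300000; try (F,hash)→16420, (F,merge)→156120, (D,hash)→159420, (F,nl)→605700, (D,merge)→2859170, (D,nl)→7508820; best=16420 via (F,hash)
  {ABCEF}: card=300000; try (A,hash)→87260, (B,hash)→159300, (A,nl_idx)→687060, (B,nl_idx)→1208820, (A,merge)→1362180, (A,nl)→1512060 …(+2); best=87260 via (A,hash)
  {ABCDEF}: card=600000; try (B,hash)→316900, (D,hash)→387860, (B,nl_idx)→2416420, (B,merge)→6016700, (D,merge)→6087610, (B,nl)→12016420 …(+1); best=316900 via (B,hash)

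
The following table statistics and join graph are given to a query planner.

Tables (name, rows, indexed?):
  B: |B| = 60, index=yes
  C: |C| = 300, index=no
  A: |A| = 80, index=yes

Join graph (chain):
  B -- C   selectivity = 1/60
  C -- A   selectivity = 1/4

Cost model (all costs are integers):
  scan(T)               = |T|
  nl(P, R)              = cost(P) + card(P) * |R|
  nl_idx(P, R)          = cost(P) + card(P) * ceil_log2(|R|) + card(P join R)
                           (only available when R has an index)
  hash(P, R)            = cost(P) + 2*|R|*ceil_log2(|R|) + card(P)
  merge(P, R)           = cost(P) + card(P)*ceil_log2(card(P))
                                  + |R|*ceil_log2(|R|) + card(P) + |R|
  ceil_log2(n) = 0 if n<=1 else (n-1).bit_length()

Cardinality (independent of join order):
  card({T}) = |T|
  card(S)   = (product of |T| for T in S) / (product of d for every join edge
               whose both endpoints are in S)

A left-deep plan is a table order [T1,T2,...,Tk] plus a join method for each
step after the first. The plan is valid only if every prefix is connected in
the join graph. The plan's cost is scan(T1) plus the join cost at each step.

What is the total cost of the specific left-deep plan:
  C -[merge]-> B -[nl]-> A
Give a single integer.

27720

step 1: scan C: cost=300, card=300
step 2: join B via merge
    card(P join B) = 300*60/(60) = 300
    cost = 300 + 300*9 + 60*6 + 300 + 60 = 3720
step 3: join A via nl
    card(P join A) = 300*80/(4) = 6000
    cost = 3720 + 300*80 = 27720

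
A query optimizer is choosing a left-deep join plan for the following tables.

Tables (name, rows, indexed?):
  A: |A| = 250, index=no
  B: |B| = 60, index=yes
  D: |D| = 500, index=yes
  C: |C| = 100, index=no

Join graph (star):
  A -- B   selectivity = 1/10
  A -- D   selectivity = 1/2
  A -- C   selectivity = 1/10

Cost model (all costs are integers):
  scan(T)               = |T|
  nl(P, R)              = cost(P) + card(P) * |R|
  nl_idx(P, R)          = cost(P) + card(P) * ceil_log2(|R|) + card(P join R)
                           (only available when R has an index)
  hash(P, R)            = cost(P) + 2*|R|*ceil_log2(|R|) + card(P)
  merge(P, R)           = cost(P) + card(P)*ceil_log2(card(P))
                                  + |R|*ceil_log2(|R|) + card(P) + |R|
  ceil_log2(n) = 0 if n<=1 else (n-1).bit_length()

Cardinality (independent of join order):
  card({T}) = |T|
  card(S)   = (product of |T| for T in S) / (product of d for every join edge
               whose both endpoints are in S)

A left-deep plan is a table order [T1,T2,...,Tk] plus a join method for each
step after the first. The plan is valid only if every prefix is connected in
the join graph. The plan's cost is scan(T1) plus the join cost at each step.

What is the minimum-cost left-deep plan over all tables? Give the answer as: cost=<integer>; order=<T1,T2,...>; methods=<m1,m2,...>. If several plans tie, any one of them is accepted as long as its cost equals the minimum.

cost=28120; order=A,B,C,D; methods=hash,hash,hash

Selinger DP (subsets sized 1..n):
  {A}: scan cost=250, card=250
  {B}: scan cost=60, card=60
  {D}: scan cost=500, card=500
  {C}: scan cost=100, card=100
  {AB}: card=1500; try (B,hash)→1220, (A,merge)→2730, (B,merge)→2920, (B,nl_idx)→3250, (A,hash)→4120, (A,nl)→15060 …(+1); best=1220 via (B,hash)
  {AD}: card=62500; try (A,hash)→5000, (D,merge)→7500, (A,merge)→7750, (D,hash)→9500, (D,nl_idx)→65000, (D,nl)→125250 …(+1); best=5000 via (A,hash)
  {AC}: card=2500; try (C,hash)→1900, (A,merge)→3150, (C,merge)→3300, (A,hash)→4200, (A,nl)→25100, (C,nl)→25250; best=1900 via (C,hash)
  {ABD}: card=375000; try (D,hash)→11720, (D,merge)→24220, (B,hash)→68220, (D,nl_idx)→389720, (D,nl)→751220, (B,nl_idx)→755000 …(+2); best=11720 via (D,hash)
  {ABC}: card=15000; try (C,hash)→4120, (B,hash)→5120, (C,merge)→20020, (B,nl_idx)→31900, (B,merge)→34820, (C,nl)→151220 …(+1); best=4120 via (C,hash)
  {ACD}: card=625000; try (D,hash)→13400, (D,merge)→39400, (C,hash)→68900, (D,nl_idx)→649400, (C,merge)→1068300, (D,nl)→1251900 …(+1); best=13400 via (D,hash)
  {ABCD}: card=3750000; try (D,hash)→28120, (D,merge)→234120, (C,hash)→388120, (B,hash)→639120, (D,nl_idx)→3889120, (D,nl)→7504120 …(+5); best=28120 via (D,hash)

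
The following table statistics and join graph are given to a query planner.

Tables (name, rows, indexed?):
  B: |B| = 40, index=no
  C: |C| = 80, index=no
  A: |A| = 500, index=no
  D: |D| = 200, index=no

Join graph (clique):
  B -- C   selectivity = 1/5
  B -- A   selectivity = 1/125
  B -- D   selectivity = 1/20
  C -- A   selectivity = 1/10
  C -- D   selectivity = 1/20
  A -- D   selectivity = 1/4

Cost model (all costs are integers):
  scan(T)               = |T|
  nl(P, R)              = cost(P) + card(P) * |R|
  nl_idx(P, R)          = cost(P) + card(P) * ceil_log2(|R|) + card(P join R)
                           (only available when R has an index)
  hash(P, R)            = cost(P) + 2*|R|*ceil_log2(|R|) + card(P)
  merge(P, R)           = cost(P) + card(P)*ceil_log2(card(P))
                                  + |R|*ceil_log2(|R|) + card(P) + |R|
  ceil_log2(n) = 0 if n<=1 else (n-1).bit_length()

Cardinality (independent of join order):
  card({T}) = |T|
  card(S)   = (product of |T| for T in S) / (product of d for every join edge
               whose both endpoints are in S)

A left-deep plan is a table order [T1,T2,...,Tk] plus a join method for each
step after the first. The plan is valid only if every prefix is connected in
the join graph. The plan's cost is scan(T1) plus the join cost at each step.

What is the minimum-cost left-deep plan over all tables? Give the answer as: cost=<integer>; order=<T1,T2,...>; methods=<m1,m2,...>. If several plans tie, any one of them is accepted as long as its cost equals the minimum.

Selinger DP (subsets sized 1..n):
  {B}: scan cost=40, card=40
  {C}: scan cost=80, card=80
  {A}: scan cost=500, card=500
  {D}: scan cost=200, card=200
  {BC}: card=640; try (B,hash)→640, (C,merge)→960, (B,merge)→1000, (C,hash)→1200, (C,nl)→3240, (B,nl)→3280; best=640 via (B,hash)
  {AB}: card=160; try (B,hash)→1480, (A,merge)→5320, (B,merge)→5780, (A,hash)→9080, (A,nl)→20040, (B,nl)→20500; best=1480 via (B,hash)
  {BD}: card=400; try (B,hash)→880, (D,merge)→2120, (B,merge)→2280, (D,hash)→3280, (D,nl)→8040, (B,nl)→8200; best=880 via (B,hash)
  {AC}: card=4000; try (C,hash)→2120, (A,merge)→5720, (C,merge)→6140, (A,hash)→9160, (A,nl)→40080, (C,nl)→40500; best=2120 via (C,hash)
  {CD}: card=800; try (C,hash)→1520, (D,merge)→2520, (C,merge)→2640, (D,hash)→3360, (D,nl)→16080, (C,nl)→16200; best=1520 via (C,hash)
  {AD}: card=25000; try (D,hash)→4200, (A,merge)→7000, (D,merge)→7300, (A,hash)→9400, (A,nl)→100200, (D,nl)→100500; best=4200 via (D,hash)
  {ABC}: card=256; try (C,hash)→2760, (C,merge)→3560, (B,hash)→6600, (A,hash)→10280, (A,merge)→12680, (C,nl)→14280 …(+3); best=2760 via (C,hash)
  {BCD}: card=320; try (C,hash)→2400, (B,hash)→2800, (D,hash)→4480, (C,merge)→5520, (D,merge)→9480, (B,merge)→10600 …(+3); best=2400 via (C,hash)
  {ABD}: card=400; try (D,merge)→4720, (D,hash)→4840, (A,merge)→9880, (A,hash)→10280, (B,hash)→29680, (D,nl)→33480 …(+3); best=4720 via (D,merge)
  {ACD}: card=10000; try (D,hash)→9320, (A,hash)→11320, (A,merge)→15320, (C,hash)→30320, (D,merge)→55920, (A,nl)→401520 …(+3); best=9320 via (D,hash)
  {ABCD}: card=32; try (D,hash)→6216, (C,hash)→6240, (D,merge)→6864, (C,merge)→9360, (A,merge)→10600, (A,hash)→11720 …(+6); best=6216 via (D,hash)

cost=6216; order=A,B,C,D; methods=hash,hash,hash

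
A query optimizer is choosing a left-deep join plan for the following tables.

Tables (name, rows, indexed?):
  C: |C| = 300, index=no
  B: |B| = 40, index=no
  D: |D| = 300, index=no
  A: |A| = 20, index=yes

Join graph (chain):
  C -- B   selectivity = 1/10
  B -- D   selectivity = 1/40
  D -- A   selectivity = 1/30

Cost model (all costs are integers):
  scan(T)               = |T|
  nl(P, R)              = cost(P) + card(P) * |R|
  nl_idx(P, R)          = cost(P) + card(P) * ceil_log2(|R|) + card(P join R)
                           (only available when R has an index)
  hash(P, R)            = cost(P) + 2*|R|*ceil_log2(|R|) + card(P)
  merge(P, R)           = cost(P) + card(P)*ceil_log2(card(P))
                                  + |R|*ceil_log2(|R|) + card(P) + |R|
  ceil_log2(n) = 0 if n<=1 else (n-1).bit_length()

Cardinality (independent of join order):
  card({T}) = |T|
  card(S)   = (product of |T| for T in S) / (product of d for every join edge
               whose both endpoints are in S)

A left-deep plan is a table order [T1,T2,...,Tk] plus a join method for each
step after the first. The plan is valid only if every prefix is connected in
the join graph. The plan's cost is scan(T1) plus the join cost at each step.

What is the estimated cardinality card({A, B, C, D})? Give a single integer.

6000

Tables in S: A(20), B(40), C(300), D(300)
Edges inside S: C-B(d=10), B-D(d=40), D-A(d=30)
numerator = 20 * 40 * 300 * 300 = 72000000
denominator = 10 * 40 * 30 = 12000
card(S) = 72000000 / 12000 = 6000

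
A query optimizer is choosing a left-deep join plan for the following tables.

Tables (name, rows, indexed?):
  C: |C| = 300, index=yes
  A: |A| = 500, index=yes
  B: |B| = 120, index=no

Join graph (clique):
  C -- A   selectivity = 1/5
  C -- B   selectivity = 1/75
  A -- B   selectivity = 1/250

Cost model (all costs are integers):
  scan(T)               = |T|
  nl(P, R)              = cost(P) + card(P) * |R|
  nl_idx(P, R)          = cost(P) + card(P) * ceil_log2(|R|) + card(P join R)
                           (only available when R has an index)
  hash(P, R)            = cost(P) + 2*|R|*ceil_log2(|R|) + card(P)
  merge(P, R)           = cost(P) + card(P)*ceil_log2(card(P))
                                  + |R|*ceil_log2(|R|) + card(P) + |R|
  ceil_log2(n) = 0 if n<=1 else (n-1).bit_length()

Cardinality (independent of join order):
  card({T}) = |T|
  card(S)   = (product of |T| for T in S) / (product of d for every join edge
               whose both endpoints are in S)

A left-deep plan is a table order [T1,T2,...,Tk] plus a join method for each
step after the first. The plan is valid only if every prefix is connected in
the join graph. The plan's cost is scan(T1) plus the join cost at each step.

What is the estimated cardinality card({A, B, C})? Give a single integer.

192

Tables in S: A(500), B(120), C(300)
Edges inside S: C-A(d=5), C-B(d=75), A-B(d=250)
numerator = 500 * 120 * 300 = 18000000
denominator = 5 * 75 * 250 = 93750
card(S) = 18000000 / 93750 = 192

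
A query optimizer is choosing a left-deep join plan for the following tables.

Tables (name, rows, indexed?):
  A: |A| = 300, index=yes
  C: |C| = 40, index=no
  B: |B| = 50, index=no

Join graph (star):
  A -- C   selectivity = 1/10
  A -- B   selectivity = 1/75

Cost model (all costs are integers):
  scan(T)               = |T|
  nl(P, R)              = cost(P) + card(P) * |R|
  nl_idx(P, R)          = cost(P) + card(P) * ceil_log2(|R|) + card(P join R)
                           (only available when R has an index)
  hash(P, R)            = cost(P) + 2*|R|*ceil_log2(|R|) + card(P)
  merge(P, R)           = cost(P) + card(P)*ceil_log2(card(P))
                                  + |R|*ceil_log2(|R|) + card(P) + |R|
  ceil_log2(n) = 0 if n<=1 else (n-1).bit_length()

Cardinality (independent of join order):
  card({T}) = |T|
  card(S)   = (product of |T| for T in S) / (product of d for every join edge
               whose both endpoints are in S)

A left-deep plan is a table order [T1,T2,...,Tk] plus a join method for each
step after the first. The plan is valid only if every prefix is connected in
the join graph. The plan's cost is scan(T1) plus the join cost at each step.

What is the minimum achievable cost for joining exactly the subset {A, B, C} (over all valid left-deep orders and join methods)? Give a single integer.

Selinger DP over subsets of {A,B,C}:
  {A}: scan cost=300, card=300
  {C}: scan cost=40, card=40
  {B}: scan cost=50, card=50
  {AC}: card=1200; try (C,hash)→1080, (A,nl_idx)→1600, (A,merge)→3320, (C,merge)→3580, (A,hash)→5480, (A,nl)→12040 …(+1); best=1080 via (C,hash)
  {AB}: card=200; try (A,nl_idx)→700, (B,hash)→1200, (A,merge)→3400, (B,merge)→3650, (A,hash)→5500, (A,nl)→15050 …(+1); best=700 via (A,nl_idx)
  {ABC}: card=800; try (C,hash)→1380, (C,merge)→2780, (B,hash)→2880, (C,nl)→8700, (B,merge)→15830, (B,nl)→61080; best=1380 via (C,hash)

1380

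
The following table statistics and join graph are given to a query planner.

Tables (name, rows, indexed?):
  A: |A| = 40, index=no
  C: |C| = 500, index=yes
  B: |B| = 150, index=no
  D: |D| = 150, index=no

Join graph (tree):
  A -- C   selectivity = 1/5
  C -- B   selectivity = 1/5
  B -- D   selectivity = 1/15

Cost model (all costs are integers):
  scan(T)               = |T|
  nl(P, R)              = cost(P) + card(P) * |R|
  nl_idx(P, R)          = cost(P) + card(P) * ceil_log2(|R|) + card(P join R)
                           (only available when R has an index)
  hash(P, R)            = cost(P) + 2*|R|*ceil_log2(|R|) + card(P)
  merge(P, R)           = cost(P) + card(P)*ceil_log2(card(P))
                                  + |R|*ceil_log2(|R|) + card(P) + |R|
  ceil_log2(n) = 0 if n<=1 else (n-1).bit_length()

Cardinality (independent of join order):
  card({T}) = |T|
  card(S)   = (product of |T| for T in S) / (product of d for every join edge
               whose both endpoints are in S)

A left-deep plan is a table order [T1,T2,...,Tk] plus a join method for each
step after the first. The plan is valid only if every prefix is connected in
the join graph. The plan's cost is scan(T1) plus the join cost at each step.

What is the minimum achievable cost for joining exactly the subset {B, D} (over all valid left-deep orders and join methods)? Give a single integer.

2700

Selinger DP over subsets of {B,D}:
  {B}: scan cost=150, card=150
  {D}: scan cost=150, card=150
  {BD}: card=1500; try (D,hash)→2700, (B,hash)→2700, (D,merge)→2850, (B,merge)→2850, (D,nl)→22650, (B,nl)→22650; best=2700 via (D,hash)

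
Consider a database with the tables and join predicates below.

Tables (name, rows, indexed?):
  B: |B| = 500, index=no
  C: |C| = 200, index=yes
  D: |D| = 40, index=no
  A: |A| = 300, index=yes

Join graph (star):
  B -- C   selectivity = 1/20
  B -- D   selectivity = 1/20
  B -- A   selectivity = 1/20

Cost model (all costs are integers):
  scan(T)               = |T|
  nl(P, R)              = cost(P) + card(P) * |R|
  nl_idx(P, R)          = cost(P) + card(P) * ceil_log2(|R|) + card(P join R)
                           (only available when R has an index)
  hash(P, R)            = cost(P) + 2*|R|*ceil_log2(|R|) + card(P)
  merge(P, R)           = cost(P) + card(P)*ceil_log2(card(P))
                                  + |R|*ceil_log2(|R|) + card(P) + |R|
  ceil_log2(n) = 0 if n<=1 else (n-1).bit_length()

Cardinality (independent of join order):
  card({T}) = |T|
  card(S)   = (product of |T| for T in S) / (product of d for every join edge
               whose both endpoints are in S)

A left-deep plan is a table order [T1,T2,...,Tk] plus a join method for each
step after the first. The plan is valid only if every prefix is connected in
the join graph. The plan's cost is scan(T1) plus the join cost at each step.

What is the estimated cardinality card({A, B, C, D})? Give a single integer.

Tables in S: A(300), B(500), C(200), D(40)
Edges inside S: B-C(d=20), B-D(d=20), B-A(d=20)
numerator = 300 * 500 * 200 * 40 = 1200000000
denominator = 20 * 20 * 20 = 8000
card(S) = 1200000000 / 8000 = 150000

150000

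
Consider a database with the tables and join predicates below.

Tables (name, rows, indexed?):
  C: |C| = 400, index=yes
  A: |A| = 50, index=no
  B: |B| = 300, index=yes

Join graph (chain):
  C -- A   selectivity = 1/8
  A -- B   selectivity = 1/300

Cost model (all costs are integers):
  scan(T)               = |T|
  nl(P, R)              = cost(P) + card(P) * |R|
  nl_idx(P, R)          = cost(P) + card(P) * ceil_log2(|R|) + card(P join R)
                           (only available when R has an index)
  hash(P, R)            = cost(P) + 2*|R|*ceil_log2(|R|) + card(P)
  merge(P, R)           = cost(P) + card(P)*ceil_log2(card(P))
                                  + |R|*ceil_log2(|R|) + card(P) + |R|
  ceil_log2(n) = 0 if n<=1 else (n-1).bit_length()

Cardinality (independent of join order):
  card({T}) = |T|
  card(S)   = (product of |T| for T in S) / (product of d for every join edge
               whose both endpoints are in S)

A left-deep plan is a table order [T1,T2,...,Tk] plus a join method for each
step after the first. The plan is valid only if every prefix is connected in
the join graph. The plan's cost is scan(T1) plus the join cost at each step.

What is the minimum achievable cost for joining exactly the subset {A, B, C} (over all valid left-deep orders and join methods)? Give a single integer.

3500

Selinger DP over subsets of {A,B,C}:
  {C}: scan cost=400, card=400
  {A}: scan cost=50, card=50
  {B}: scan cost=300, card=300
  {AC}: card=2500; try (A,hash)→1400, (C,nl_idx)→3000, (C,merge)→4400, (A,merge)→4750, (C,hash)→7300, (C,nl)→20050 …(+1); best=1400 via (A,hash)
  {AB}: card=50; try (B,nl_idx)→550, (A,hash)→1200, (B,merge)→3400, (A,merge)→3650, (B,hash)→5500, (B,nl)→15050 …(+1); best=550 via (B,nl_idx)
  {ABC}: card=2500; try (C,nl_idx)→3500, (C,merge)→4900, (C,hash)→7800, (B,hash)→9300, (C,nl)→20550, (B,nl_idx)→26400 …(+2); best=3500 via (C,nl_idx)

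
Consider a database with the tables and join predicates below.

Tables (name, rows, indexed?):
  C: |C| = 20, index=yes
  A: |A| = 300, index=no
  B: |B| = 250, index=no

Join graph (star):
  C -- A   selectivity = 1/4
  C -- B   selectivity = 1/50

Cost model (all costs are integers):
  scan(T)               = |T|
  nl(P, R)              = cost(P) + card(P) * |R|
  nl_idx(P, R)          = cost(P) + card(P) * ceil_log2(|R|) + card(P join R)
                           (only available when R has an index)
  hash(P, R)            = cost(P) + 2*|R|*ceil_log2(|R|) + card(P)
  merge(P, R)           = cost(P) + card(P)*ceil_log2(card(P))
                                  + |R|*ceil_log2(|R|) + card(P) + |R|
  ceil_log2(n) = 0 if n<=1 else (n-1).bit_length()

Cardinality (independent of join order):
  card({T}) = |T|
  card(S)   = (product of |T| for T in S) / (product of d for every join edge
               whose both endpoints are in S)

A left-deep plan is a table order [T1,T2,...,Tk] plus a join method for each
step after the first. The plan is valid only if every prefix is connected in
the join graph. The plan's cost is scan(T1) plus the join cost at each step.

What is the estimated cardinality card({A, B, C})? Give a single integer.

7500

Tables in S: A(300), B(250), C(20)
Edges inside S: C-A(d=4), C-B(d=50)
numerator = 300 * 250 * 20 = 1500000
denominator = 4 * 50 = 200
card(S) = 1500000 / 200 = 7500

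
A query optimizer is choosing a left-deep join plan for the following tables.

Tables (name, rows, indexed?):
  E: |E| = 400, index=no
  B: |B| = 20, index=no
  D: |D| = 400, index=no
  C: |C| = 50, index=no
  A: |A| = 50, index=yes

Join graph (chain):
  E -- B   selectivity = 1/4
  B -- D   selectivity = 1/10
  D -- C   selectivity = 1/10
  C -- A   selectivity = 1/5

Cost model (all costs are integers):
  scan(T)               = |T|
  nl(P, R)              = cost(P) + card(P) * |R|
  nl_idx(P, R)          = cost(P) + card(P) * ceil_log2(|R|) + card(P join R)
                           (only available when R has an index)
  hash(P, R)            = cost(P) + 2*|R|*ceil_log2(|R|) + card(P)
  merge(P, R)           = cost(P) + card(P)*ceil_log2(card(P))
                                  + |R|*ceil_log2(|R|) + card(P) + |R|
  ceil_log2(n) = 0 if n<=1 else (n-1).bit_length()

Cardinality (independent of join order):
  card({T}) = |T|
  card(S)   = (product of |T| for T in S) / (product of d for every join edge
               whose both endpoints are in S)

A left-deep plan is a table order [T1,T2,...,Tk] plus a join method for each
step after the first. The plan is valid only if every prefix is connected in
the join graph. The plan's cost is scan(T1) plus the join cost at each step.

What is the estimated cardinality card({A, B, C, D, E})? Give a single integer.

Tables in S: A(50), B(20), C(50), D(400), E(400)
Edges inside S: E-B(d=4), B-D(d=10), D-C(d=10), C-A(d=5)
numerator = 50 * 20 * 50 * 400 * 400 = 8000000000
denominator = 4 * 10 * 10 * 5 = 2000
card(S) = 8000000000 / 2000 = 4000000

4000000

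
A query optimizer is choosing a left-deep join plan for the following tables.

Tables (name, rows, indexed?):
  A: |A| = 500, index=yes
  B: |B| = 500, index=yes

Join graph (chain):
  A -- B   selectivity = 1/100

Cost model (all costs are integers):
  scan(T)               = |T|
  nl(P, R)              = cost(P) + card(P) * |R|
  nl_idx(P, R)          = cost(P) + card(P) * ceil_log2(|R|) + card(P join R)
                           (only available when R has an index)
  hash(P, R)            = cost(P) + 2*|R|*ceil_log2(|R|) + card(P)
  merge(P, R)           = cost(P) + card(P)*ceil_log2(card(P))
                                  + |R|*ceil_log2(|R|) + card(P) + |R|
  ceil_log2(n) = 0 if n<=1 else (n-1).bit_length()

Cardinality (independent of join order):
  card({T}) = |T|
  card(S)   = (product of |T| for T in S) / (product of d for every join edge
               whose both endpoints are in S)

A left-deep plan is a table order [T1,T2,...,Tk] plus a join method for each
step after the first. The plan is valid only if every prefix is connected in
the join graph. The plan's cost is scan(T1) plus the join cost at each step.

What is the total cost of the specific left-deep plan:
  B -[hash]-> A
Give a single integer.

step 1: scan B: cost=500, card=500
step 2: join A via hash
    card(P join A) = 500*500/(100) = 2500
    cost = 500 + 2*500*9 + 500 = 10000

10000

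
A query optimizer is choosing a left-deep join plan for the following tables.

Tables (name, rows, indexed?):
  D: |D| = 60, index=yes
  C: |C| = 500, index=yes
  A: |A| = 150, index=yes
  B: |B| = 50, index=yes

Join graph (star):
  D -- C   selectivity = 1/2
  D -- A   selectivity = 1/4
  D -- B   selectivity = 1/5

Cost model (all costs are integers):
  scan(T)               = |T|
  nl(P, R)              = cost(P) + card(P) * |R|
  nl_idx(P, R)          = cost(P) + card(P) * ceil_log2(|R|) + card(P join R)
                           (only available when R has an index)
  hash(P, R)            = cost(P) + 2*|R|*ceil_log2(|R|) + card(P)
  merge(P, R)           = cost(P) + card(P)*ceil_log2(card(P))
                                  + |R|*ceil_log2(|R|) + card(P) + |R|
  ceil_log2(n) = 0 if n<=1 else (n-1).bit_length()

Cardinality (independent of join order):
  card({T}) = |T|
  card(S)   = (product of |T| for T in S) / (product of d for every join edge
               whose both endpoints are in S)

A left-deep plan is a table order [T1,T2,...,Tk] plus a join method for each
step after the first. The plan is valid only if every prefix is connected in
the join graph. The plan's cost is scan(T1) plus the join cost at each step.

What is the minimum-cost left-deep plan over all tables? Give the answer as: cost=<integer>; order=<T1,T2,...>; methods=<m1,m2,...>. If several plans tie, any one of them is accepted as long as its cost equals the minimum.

cost=35220; order=D,B,A,C; methods=hash,hash,hash

Selinger DP (subsets sized 1..n):
  {D}: scan cost=60, card=60
  {C}: scan cost=500, card=500
  {A}: scan cost=150, card=150
  {B}: scan cost=50, card=50
  {CD}: card=15000; try (D,hash)→1720, (C,merge)→5480, (D,merge)→5920, (C,hash)→9120, (C,nl_idx)→15600, (D,nl_idx)→18500 …(+2); best=1720 via (D,hash)
  {AD}: card=2250; try (D,hash)→1020, (A,merge)→1830, (D,merge)→1920, (A,hash)→2520, (A,nl_idx)→2790, (D,nl_idx)→3300 …(+2); best=1020 via (D,hash)
  {BD}: card=600; try (B,hash)→720, (D,hash)→820, (D,merge)→820, (B,merge)→830, (D,nl_idx)→950, (B,nl_idx)→1020 …(+2); best=720 via (B,hash)
  {ACD}: card=562500; try (C,hash)→12270, (A,hash)→19120, (C,merge)→35270, (A,merge)→228070, (C,nl_idx)→583770, (A,nl_idx)→684220 …(+2); best=12270 via (C,hash)
  {BCD}: card=150000; try (C,hash)→10320, (C,merge)→12320, (B,hash)→17320, (C,nl_idx)→156120, (B,merge)→227070, (B,nl_idx)→241720 …(+2); best=10320 via (C,hash)
  {ABD}: card=22500; try (A,hash)→3720, (B,hash)→3870, (A,merge)→8670, (A,nl_idx)→28020, (B,merge)→30620, (B,nl_idx)→37020 …(+2); best=3720 via (A,hash)
  {ABCD}: card=5625000; try (C,hash)→35220, (A,hash)→162720, (C,merge)→368720, (B,hash)→575370, (A,merge)→2861670, (C,nl_idx)→5831220 …(+6); best=35220 via (C,hash)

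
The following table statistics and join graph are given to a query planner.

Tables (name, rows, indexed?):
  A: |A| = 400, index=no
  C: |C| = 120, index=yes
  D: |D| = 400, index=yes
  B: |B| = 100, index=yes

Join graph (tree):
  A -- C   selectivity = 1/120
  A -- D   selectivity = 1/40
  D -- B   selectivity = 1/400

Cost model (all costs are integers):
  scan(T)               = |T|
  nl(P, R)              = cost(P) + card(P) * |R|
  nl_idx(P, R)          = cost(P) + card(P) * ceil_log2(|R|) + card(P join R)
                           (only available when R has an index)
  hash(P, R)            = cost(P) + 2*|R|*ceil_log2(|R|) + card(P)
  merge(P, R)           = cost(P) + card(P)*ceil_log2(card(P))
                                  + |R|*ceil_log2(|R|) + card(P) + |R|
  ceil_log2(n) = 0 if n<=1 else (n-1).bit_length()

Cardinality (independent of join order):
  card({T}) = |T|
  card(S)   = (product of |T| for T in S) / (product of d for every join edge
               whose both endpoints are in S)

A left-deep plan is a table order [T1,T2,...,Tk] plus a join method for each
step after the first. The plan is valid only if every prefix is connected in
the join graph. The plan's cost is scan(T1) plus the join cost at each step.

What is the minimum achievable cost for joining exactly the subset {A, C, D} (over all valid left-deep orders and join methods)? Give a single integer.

Selinger DP over subsets of {A,C,D}:
  {A}: scan cost=400, card=400
  {C}: scan cost=120, card=120
  {D}: scan cost=400, card=400
  {AC}: card=400; try (C,hash)→2480, (C,nl_idx)→3600, (A,merge)→5080, (C,merge)→5360, (A,hash)→7440, (A,nl)→48120 …(+1); best=2480 via (C,hash)
  {AD}: card=4000; try (D,hash)→8000, (D,nl_idx)→8000, (A,hash)→8000, (D,merge)→8400, (A,merge)→8400, (D,nl)→160400 …(+1); best=8000 via (D,hash)
  {ACD}: card=4000; try (D,hash)→10080, (D,nl_idx)→10080, (D,merge)→10480, (C,hash)→13680, (C,nl_idx)→40000, (C,merge)→60960 …(+2); best=10080 via (D,hash)

10080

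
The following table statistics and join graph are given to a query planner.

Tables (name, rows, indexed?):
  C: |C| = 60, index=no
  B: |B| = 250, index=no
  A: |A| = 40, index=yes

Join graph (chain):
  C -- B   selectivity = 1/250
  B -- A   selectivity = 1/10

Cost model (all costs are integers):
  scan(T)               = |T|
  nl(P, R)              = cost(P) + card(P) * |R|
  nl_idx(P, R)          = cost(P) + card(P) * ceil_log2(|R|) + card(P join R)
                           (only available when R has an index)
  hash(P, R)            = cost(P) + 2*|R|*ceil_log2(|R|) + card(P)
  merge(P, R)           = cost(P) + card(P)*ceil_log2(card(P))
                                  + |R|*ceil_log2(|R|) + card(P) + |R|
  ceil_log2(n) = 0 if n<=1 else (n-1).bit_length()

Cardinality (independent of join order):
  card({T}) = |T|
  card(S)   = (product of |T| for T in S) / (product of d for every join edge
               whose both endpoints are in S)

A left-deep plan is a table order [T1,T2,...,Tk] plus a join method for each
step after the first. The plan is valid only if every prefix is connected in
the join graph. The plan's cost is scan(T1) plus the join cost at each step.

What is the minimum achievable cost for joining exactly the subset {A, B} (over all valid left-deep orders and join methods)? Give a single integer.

980

Selinger DP over subsets of {A,B}:
  {B}: scan cost=250, card=250
  {A}: scan cost=40, card=40
  {AB}: card=1000; try (A,hash)→980, (B,merge)→2570, (A,nl_idx)→2750, (A,merge)→2780, (B,hash)→4080, (B,nl)→10040 …(+1); best=980 via (A,hash)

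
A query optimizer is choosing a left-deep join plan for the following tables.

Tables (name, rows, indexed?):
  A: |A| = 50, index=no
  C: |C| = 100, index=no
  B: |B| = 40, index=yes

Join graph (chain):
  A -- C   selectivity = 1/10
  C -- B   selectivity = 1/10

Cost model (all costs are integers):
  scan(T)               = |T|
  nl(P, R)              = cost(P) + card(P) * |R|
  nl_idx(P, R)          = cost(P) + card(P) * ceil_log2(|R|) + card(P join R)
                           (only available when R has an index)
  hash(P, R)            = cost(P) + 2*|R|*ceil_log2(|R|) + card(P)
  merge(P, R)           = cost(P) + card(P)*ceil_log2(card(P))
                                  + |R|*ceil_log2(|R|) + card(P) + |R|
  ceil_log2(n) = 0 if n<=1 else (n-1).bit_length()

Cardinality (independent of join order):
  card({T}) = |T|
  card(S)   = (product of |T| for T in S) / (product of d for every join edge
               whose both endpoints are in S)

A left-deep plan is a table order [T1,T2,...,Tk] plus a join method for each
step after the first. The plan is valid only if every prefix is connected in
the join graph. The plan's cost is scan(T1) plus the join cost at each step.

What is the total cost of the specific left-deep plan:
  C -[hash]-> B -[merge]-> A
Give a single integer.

step 1: scan C: cost=100, card=100
step 2: join B via hash
    card(P join B) = 100*40/(10) = 400
    cost = 100 + 2*40*6 + 100 = 680
step 3: join A via merge
    card(P join A) = 400*50/(10) = 2000
    cost = 680 + 400*9 + 50*6 + 400 + 50 = 5030

5030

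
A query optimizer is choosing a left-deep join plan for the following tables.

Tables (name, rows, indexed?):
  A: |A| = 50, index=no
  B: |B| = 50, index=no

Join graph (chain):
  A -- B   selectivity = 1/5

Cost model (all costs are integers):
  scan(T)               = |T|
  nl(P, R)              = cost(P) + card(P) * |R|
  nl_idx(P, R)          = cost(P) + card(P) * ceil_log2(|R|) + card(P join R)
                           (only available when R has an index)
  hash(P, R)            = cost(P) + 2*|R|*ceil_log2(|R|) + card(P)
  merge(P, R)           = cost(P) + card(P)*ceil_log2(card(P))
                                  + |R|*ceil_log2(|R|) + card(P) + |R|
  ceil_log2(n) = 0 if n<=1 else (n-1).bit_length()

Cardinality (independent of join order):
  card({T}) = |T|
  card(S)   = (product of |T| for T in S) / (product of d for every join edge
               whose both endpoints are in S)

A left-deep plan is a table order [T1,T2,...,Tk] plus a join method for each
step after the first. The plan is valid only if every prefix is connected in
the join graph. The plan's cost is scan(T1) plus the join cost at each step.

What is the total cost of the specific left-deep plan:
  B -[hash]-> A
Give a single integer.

700

step 1: scan B: cost=50, card=50
step 2: join A via hash
    card(P join A) = 50*50/(5) = 500
    cost = 50 + 2*50*6 + 50 = 700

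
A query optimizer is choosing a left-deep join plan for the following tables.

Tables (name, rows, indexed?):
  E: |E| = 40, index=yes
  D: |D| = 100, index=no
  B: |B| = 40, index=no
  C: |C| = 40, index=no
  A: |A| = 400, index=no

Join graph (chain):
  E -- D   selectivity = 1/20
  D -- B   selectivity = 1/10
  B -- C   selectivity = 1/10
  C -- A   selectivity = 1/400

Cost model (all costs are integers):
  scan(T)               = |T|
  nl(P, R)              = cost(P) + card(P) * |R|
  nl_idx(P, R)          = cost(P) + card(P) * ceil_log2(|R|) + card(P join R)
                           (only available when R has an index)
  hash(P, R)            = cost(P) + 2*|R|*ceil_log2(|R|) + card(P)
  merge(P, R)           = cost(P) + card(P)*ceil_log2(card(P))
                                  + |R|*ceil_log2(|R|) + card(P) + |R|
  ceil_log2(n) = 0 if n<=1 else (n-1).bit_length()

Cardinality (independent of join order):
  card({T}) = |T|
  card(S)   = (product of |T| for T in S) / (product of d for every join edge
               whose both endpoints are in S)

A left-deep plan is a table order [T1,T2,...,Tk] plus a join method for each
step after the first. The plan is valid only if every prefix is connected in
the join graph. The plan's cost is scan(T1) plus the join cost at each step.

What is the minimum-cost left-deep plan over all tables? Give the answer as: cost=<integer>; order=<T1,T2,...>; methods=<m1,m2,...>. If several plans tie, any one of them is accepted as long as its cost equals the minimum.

cost=5440; order=A,C,B,D,E; methods=hash,hash,hash,hash

Selinger DP (subsets sized 1..n):
  {E}: scan cost=40, card=40
  {D}: scan cost=100, card=100
  {B}: scan cost=40, card=40
  {C}: scan cost=40, card=40
  {A}: scan cost=400, card=400
  {DE}: card=200; try (E,hash)→680, (E,nl_idx)→900, (D,merge)→1120, (E,merge)→1180, (D,hash)→1480, (D,nl)→4040 …(+1); best=680 via (E,hash)
  {BD}: card=400; try (B,hash)→680, (D,merge)→1120, (B,merge)→1180, (D,hash)→1480, (D,nl)→4040, (B,nl)→4100; best=680 via (B,hash)
  {BC}: card=160; try (C,hash)→560, (B,hash)→560, (C,merge)→600, (B,merge)→600, (C,nl)→1640, (B,nl)→1640; best=560 via (C,hash)
  {AC}: card=40; try (C,hash)→1280, (A,merge)→4320, (C,merge)→4680, (A,hash)→7280, (A,nl)→16040, (C,nl)→16400; best=1280 via (C,hash)
  {BDE}: card=800; try (B,hash)→1360, (E,hash)→1560, (B,merge)→2760, (E,nl_idx)→3880, (E,merge)→4960, (B,nl)→8680 …(+1); best=1360 via (B,hash)
  {BCD}: card=1600; try (C,hash)→1560, (D,hash)→2120, (D,merge)→2800, (C,merge)→4960, (D,nl)→16560, (C,nl)→16680; best=1560 via (C,hash)
  {ABC}: card=160; try (B,hash)→1800, (B,merge)→1840, (B,nl)→2880, (A,merge)→6000, (A,hash)→7920, (A,nl)→64560; best=1800 via (B,hash)
  {BCDE}: card=3200; try (C,hash)→2640, (E,hash)→3640, (C,merge)→10440, (E,nl_idx)→14360, (E,merge)→21040, (C,nl)→33360 …(+1); best=2640 via (C,hash)
  {ABCD}: card=1600; try (D,hash)→3360, (D,merge)→4040, (A,hash)→10360, (D,nl)→17800, (A,merge)→24760, (A,nl)→641560; best=3360 via (D,hash)
  {ABCDE}: card=3200; try (E,hash)→5440, (A,hash)→13040, (E,nl_idx)→16160, (E,merge)→22840, (A,merge)→48240, (E,nl)→67360 …(+1); best=5440 via (E,hash)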